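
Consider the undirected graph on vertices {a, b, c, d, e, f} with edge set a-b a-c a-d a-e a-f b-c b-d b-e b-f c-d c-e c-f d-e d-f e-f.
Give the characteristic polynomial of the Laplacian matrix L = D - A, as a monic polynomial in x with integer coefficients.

x^6 - 30x^5 + 360x^4 - 2160x^3 + 6480x^2 - 7776x

Each diagonal entry of L is the vertex degree and each off-diagonal entry is -1 where an edge is present, 0 otherwise; in the order [a, b, c, d, e, f] the diagonal is [5, 5, 5, 5, 5, 5]. The eigenvalues of L are [0, 6, 6, 6, 6, 6]; the characteristic polynomial is the product of (x - lambda_i), which multiplies out to x^6 - 30x^5 + 360x^4 - 2160x^3 + 6480x^2 - 7776x. The coefficient of x^5 equals -trace(L) = -30, matching the sum of degrees.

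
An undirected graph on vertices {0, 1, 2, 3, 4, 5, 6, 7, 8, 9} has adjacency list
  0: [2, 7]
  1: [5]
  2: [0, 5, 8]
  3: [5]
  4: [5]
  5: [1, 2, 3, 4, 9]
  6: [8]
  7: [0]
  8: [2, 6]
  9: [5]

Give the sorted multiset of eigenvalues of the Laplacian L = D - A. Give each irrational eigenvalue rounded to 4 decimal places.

Reading degrees in the order [0, 1, 2, 3, 4, 5, 6, 7, 8, 9] gives [2, 1, 3, 1, 1, 5, 1, 1, 2, 1]; set D = diag(2, 1, 3, 1, 1, 5, 1, 1, 2, 1) and form L = D - A. The multiplicity of 0 as a Laplacian eigenvalue equals the number of connected components.

[0, 0.2442, 0.3820, 1, 1, 1, 1.7101, 2.6180, 3.8920, 6.1537]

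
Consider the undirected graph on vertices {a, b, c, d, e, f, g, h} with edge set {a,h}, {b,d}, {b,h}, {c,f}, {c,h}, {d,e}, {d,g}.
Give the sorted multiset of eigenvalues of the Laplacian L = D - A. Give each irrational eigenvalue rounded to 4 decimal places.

Reading degrees in the order [a, b, c, d, e, f, g, h] gives [1, 2, 2, 3, 1, 1, 1, 3]; set D = diag(1, 2, 2, 3, 1, 1, 1, 3) and form L = D - A. Diagonalising L (or applying a numerical eigensolver to the 8x8 matrix) gives the spectrum above. By the matrix-tree theorem the graph has (1/8) * product of the nonzero eigenvalues = 1 spanning tree.

[0, 0.2137, 0.6177, 1, 1.4977, 2.3537, 3.8408, 4.4763]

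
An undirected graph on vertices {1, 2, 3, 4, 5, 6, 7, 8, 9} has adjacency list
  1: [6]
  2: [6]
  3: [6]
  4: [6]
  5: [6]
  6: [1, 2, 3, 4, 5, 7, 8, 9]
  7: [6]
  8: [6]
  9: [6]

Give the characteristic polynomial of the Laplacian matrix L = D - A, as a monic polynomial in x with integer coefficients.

x^9 - 16x^8 + 84x^7 - 224x^6 + 350x^5 - 336x^4 + 196x^3 - 64x^2 + 9x

With the vertex order [1, 2, 3, 4, 5, 6, 7, 8, 9], the degrees are [1, 1, 1, 1, 1, 8, 1, 1, 1], giving D = diag(1, 1, 1, 1, 1, 8, 1, 1, 1) and L = D - A. The eigenvalues of L are [0, 1, 1, 1, 1, 1, 1, 1, 9]; the characteristic polynomial is the product of (x - lambda_i), which multiplies out to x^9 - 16x^8 + 84x^7 - 224x^6 + 350x^5 - 336x^4 + 196x^3 - 64x^2 + 9x. Since p(0) = det(-L) = 0, x divides p(x). By the matrix-tree theorem the graph has (1/9) * product of the nonzero eigenvalues = 1 spanning tree. The eigenvalues sum to 16, which equals trace(L) = 2|E|.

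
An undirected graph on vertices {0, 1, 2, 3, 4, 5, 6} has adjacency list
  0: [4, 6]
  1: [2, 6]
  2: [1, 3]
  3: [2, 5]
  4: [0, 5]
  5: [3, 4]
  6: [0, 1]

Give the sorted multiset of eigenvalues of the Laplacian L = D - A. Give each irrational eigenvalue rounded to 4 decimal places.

[0, 0.7530, 0.7530, 2.4450, 2.4450, 3.8019, 3.8019]

Reading degrees in the order [0, 1, 2, 3, 4, 5, 6] gives [2, 2, 2, 2, 2, 2, 2]; set D = diag(2, 2, 2, 2, 2, 2, 2) and form L = D - A. Diagonalising L (or applying a numerical eigensolver to the 7x7 matrix) gives the spectrum above. The single zero eigenvalue shows the graph is connected. The largest eigenvalue, 3.8019, is at most the vertex count 7.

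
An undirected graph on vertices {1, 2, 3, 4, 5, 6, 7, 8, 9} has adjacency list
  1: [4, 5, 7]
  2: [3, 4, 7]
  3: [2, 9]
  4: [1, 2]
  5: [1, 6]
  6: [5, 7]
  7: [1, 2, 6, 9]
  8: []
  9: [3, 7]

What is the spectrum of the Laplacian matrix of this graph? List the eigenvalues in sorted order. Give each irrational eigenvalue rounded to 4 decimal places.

Reading degrees in the order [1, 2, 3, 4, 5, 6, 7, 8, 9] gives [3, 3, 2, 2, 2, 2, 4, 0, 2]; set D = diag(3, 3, 2, 2, 2, 2, 4, 0, 2) and form L = D - A. Diagonalising L (or applying a numerical eigensolver to the 9x9 matrix) gives the spectrum above. The 2 zero eigenvalues correspond to the 2 connected components.

[0, 0, 0.7530, 1.2841, 2.4450, 2.5168, 3.4366, 3.8019, 5.7625]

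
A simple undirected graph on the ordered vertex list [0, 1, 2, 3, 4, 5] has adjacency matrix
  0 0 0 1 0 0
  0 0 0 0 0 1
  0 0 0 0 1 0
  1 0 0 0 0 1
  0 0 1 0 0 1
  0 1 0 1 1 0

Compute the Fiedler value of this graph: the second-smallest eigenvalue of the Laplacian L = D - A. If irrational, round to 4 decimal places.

Reading degrees in the order [0, 1, 2, 3, 4, 5] gives [1, 1, 1, 2, 2, 3]; set D = diag(1, 1, 1, 2, 2, 3) and form L = D - A. Computing the eigenvalues of L and sorting gives [0, 0.3820, 0.6972, 2, 2.6180, 4.3028]. The Fiedler value lambda_2 = 0.3820 is strictly positive, so the graph is connected. By the matrix-tree theorem the graph has (1/6) * product of the nonzero eigenvalues = 1 spanning tree.

0.3820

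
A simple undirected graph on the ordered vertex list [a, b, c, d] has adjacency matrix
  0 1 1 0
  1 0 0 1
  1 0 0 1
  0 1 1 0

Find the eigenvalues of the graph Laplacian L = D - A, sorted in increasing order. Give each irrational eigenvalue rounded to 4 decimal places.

[0, 2, 2, 4]

Each diagonal entry of L is the vertex degree and each off-diagonal entry is -1 where an edge is present, 0 otherwise; in the order [a, b, c, d] the diagonal is [2, 2, 2, 2]. Diagonalising L (or applying a numerical eigensolver to the 4x4 matrix) gives the spectrum above. The single zero eigenvalue shows the graph is connected. There is one zero in the spectrum, matching the 1 component.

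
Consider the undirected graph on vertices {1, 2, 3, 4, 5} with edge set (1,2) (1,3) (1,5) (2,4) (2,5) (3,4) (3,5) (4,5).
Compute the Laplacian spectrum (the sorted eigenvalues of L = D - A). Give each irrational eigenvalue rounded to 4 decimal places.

[0, 3, 3, 5, 5]

Reading degrees in the order [1, 2, 3, 4, 5] gives [3, 3, 3, 3, 4]; set D = diag(3, 3, 3, 3, 4) and form L = D - A. L is symmetric positive semidefinite, so every eigenvalue is real and nonnegative. The single zero eigenvalue shows the graph is connected. By the matrix-tree theorem the graph has (1/5) * product of the nonzero eigenvalues = 45 spanning trees.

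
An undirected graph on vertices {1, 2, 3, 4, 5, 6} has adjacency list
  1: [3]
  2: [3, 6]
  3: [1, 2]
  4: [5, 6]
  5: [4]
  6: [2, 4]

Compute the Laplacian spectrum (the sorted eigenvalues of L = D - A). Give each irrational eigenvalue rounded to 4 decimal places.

[0, 0.2679, 1, 2, 3, 3.7321]

Reading degrees in the order [1, 2, 3, 4, 5, 6] gives [1, 2, 2, 2, 1, 2]; set D = diag(1, 2, 2, 2, 1, 2) and form L = D - A. The multiplicity of 0 as a Laplacian eigenvalue equals the number of connected components. The single zero eigenvalue shows the graph is connected. The largest eigenvalue, 3.7321, is at most the vertex count 6.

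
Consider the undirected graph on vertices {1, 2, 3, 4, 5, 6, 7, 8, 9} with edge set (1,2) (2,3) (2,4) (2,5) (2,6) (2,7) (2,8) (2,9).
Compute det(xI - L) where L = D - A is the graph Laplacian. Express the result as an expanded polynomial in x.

Each diagonal entry of L is the vertex degree and each off-diagonal entry is -1 where an edge is present, 0 otherwise; in the order [1, 2, 3, 4, 5, 6, 7, 8, 9] the diagonal is [1, 8, 1, 1, 1, 1, 1, 1, 1]. The eigenvalues of L are [0, 1, 1, 1, 1, 1, 1, 1, 9]; the characteristic polynomial is the product of (x - lambda_i), which multiplies out to x^9 - 16x^8 + 84x^7 - 224x^6 + 350x^5 - 336x^4 + 196x^3 - 64x^2 + 9x. The constant term is 0 because L is singular (the all-ones vector lies in its kernel). The largest eigenvalue, 9, is at most the vertex count 9. There is one zero in the spectrum, matching the 1 component.

x^9 - 16x^8 + 84x^7 - 224x^6 + 350x^5 - 336x^4 + 196x^3 - 64x^2 + 9x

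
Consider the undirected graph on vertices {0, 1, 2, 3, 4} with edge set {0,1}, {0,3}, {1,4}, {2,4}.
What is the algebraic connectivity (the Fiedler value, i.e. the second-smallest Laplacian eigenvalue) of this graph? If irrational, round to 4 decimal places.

Reading degrees in the order [0, 1, 2, 3, 4] gives [2, 2, 1, 1, 2]; set D = diag(2, 2, 1, 1, 2) and form L = D - A. The smallest Laplacian eigenvalue is always 0. The next one, lambda_2 = 0.3820, measures how hard the graph is to disconnect: larger values mean better connectivity. The largest eigenvalue, 3.6180, is at most the vertex count 5.

0.3820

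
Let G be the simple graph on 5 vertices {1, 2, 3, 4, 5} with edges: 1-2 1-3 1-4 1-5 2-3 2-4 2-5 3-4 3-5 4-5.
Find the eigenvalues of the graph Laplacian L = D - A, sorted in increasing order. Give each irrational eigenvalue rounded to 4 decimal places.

[0, 5, 5, 5, 5]

Reading degrees in the order [1, 2, 3, 4, 5] gives [4, 4, 4, 4, 4]; set D = diag(4, 4, 4, 4, 4) and form L = D - A. The multiplicity of 0 as a Laplacian eigenvalue equals the number of connected components. The eigenvalues sum to 20, which equals trace(L) = 2|E|. The largest eigenvalue, 5, is at most the vertex count 5.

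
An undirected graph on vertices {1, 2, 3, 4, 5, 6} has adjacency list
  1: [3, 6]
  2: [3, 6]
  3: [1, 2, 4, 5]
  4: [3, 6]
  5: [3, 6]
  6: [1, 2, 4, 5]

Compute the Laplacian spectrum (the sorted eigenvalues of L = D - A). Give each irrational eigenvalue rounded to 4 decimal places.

Each diagonal entry of L is the vertex degree and each off-diagonal entry is -1 where an edge is present, 0 otherwise; in the order [1, 2, 3, 4, 5, 6] the diagonal is [2, 2, 4, 2, 2, 4]. The multiplicity of 0 as a Laplacian eigenvalue equals the number of connected components. The single zero eigenvalue shows the graph is connected. The eigenvalues sum to 16, which equals trace(L) = 2|E|.

[0, 2, 2, 2, 4, 6]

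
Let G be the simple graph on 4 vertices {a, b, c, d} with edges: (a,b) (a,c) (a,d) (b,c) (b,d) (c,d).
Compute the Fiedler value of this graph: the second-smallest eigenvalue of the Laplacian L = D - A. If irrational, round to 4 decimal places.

With the vertex order [a, b, c, d], the degrees are [3, 3, 3, 3], giving D = diag(3, 3, 3, 3) and L = D - A. Computing the eigenvalues of L and sorting gives [0, 4, 4, 4]. The Fiedler value lambda_2 = 4 is strictly positive, so the graph is connected. The eigenvalues sum to 12, which equals trace(L) = 2|E|.

4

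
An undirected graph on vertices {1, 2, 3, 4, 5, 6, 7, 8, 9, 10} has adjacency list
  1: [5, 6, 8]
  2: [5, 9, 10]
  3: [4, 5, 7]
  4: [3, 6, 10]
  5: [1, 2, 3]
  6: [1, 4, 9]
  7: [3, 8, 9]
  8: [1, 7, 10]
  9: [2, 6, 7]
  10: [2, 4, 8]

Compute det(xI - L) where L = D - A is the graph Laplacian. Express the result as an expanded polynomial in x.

x^10 - 30x^9 + 390x^8 - 2880x^7 + 13305x^6 - 39882x^5 + 77640x^4 - 94800x^3 + 66000x^2 - 20000x

Each diagonal entry of L is the vertex degree and each off-diagonal entry is -1 where an edge is present, 0 otherwise; in the order [1, 2, 3, 4, 5, 6, 7, 8, 9, 10] the diagonal is [3, 3, 3, 3, 3, 3, 3, 3, 3, 3]. Computing det(xI - L) by cofactor expansion (or equivalently via sum-over-permutations) gives x^10 - 30x^9 + 390x^8 - 2880x^7 + 13305x^6 - 39882x^5 + 77640x^4 - 94800x^3 + 66000x^2 - 20000x. The constant term is 0 because L is singular (the all-ones vector lies in its kernel). By the matrix-tree theorem the graph has (1/10) * product of the nonzero eigenvalues = 2000 spanning trees. The largest eigenvalue, 5, is at most the vertex count 10.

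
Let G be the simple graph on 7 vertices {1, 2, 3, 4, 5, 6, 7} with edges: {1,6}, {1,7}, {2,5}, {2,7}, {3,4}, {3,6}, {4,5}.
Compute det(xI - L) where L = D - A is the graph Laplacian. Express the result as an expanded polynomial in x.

With the vertex order [1, 2, 3, 4, 5, 6, 7], the degrees are [2, 2, 2, 2, 2, 2, 2], giving D = diag(2, 2, 2, 2, 2, 2, 2) and L = D - A. L has integer entries, so p(x) = det(xI - L) has integer coefficients. Expanding the determinant yields x^7 - 14x^6 + 77x^5 - 210x^4 + 294x^3 - 196x^2 + 49x. Since p(0) = det(-L) = 0, x divides p(x). The eigenvalues sum to 14, which equals trace(L) = 2|E|.

x^7 - 14x^6 + 77x^5 - 210x^4 + 294x^3 - 196x^2 + 49x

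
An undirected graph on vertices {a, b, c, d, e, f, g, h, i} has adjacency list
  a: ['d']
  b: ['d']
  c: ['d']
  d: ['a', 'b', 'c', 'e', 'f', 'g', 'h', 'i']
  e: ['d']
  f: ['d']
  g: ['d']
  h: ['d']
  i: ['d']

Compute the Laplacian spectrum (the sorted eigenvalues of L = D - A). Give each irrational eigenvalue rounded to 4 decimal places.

[0, 1, 1, 1, 1, 1, 1, 1, 9]

With the vertex order [a, b, c, d, e, f, g, h, i], the degrees are [1, 1, 1, 8, 1, 1, 1, 1, 1], giving D = diag(1, 1, 1, 8, 1, 1, 1, 1, 1) and L = D - A. Diagonalising L (or applying a numerical eigensolver to the 9x9 matrix) gives the spectrum above. The largest eigenvalue, 9, is at most the vertex count 9.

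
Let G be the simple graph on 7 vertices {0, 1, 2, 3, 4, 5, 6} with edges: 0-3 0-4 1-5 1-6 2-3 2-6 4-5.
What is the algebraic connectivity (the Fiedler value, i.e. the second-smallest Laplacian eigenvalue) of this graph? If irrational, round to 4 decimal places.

With the vertex order [0, 1, 2, 3, 4, 5, 6], the degrees are [2, 2, 2, 2, 2, 2, 2], giving D = diag(2, 2, 2, 2, 2, 2, 2) and L = D - A. The smallest Laplacian eigenvalue is always 0. The next one, lambda_2 = 0.7530, measures how hard the graph is to disconnect: larger values mean better connectivity. By the matrix-tree theorem the graph has (1/7) * product of the nonzero eigenvalues = 7 spanning trees. The largest eigenvalue, 3.8019, is at most the vertex count 7.

0.7530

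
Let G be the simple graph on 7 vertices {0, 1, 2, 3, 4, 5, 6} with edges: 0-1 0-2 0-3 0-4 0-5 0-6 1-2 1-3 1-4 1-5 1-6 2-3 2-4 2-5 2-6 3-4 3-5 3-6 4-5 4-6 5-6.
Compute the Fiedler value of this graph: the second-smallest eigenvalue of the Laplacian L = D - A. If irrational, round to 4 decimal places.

7

Each diagonal entry of L is the vertex degree and each off-diagonal entry is -1 where an edge is present, 0 otherwise; in the order [0, 1, 2, 3, 4, 5, 6] the diagonal is [6, 6, 6, 6, 6, 6, 6]. The sorted Laplacian eigenvalues are [0, 7, 7, 7, 7, 7, 7]; the algebraic connectivity is the second entry, 7. The eigenvalues sum to 42, which equals trace(L) = 2|E|. There is one zero in the spectrum, matching the 1 component.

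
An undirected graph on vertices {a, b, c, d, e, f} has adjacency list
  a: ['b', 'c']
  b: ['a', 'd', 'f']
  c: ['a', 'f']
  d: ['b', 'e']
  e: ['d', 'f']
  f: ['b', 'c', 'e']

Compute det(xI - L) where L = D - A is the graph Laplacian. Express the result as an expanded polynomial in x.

Reading degrees in the order [a, b, c, d, e, f] gives [2, 3, 2, 2, 2, 3]; set D = diag(2, 3, 2, 2, 2, 3) and form L = D - A. Computing det(xI - L) by cofactor expansion (or equivalently via sum-over-permutations) gives x^6 - 14x^5 + 74x^4 - 184x^3 + 213x^2 - 90x. Since p(0) = det(-L) = 0, x divides p(x). There is one zero in the spectrum, matching the 1 component.

x^6 - 14x^5 + 74x^4 - 184x^3 + 213x^2 - 90x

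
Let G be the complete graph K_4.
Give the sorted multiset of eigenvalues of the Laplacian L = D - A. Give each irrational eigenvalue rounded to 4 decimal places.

[0, 4, 4, 4]

The graph has 4 vertices and degree multiset [3, 3, 3, 3]; D is the diagonal matrix of degrees and L = D - A. Diagonalising L (or applying a numerical eigensolver to the 4x4 matrix) gives the spectrum above.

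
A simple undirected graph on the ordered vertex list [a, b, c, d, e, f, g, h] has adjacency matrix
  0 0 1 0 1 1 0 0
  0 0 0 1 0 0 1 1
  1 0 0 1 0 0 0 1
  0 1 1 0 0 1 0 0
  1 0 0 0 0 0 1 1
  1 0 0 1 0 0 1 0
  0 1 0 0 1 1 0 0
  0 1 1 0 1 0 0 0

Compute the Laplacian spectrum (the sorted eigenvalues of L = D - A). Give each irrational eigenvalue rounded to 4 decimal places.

[0, 2, 2, 2, 4, 4, 4, 6]

Reading degrees in the order [a, b, c, d, e, f, g, h] gives [3, 3, 3, 3, 3, 3, 3, 3]; set D = diag(3, 3, 3, 3, 3, 3, 3, 3) and form L = D - A. L is symmetric positive semidefinite, so every eigenvalue is real and nonnegative. The single zero eigenvalue shows the graph is connected. The largest eigenvalue, 6, is at most the vertex count 8.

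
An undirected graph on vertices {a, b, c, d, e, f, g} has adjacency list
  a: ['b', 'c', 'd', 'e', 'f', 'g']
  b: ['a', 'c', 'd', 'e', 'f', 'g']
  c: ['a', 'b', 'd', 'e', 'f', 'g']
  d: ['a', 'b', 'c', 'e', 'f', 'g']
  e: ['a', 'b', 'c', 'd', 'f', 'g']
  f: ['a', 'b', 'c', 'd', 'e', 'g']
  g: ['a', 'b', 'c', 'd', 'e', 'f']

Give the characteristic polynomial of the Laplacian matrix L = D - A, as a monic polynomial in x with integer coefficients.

x^7 - 42x^6 + 735x^5 - 6860x^4 + 36015x^3 - 100842x^2 + 117649x

Reading degrees in the order [a, b, c, d, e, f, g] gives [6, 6, 6, 6, 6, 6, 6]; set D = diag(6, 6, 6, 6, 6, 6, 6) and form L = D - A. The eigenvalues of L are [0, 7, 7, 7, 7, 7, 7]; the characteristic polynomial is the product of (x - lambda_i), which multiplies out to x^7 - 42x^6 + 735x^5 - 6860x^4 + 36015x^3 - 100842x^2 + 117649x. The constant term is 0 because L is singular (the all-ones vector lies in its kernel). The eigenvalues sum to 42, which equals trace(L) = 2|E|. The largest eigenvalue, 7, is at most the vertex count 7.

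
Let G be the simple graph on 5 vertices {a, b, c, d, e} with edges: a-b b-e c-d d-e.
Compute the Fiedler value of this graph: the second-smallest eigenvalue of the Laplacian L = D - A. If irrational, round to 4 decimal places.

0.3820

Reading degrees in the order [a, b, c, d, e] gives [1, 2, 1, 2, 2]; set D = diag(1, 2, 1, 2, 2) and form L = D - A. Computing the eigenvalues of L and sorting gives [0, 0.3820, 1.3820, 2.6180, 3.6180]. The Fiedler value lambda_2 = 0.3820 is strictly positive, so the graph is connected. There is one zero in the spectrum, matching the 1 component.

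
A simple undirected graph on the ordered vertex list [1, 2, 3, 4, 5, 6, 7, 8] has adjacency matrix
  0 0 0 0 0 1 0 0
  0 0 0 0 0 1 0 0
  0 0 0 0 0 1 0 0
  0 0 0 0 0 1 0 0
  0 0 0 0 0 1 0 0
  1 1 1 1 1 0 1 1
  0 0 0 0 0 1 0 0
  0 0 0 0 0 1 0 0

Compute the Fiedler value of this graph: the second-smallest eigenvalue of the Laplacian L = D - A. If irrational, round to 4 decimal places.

Reading degrees in the order [1, 2, 3, 4, 5, 6, 7, 8] gives [1, 1, 1, 1, 1, 7, 1, 1]; set D = diag(1, 1, 1, 1, 1, 7, 1, 1) and form L = D - A. The sorted Laplacian eigenvalues are [0, 1, 1, 1, 1, 1, 1, 8]; the algebraic connectivity is the second entry, 1. There is one zero in the spectrum, matching the 1 component. By the matrix-tree theorem the graph has (1/8) * product of the nonzero eigenvalues = 1 spanning tree.

1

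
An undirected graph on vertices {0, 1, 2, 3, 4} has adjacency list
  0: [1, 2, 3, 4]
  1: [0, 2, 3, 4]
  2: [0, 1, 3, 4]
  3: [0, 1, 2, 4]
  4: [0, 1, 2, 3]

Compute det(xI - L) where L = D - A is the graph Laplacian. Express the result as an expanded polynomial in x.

Each diagonal entry of L is the vertex degree and each off-diagonal entry is -1 where an edge is present, 0 otherwise; in the order [0, 1, 2, 3, 4] the diagonal is [4, 4, 4, 4, 4]. L has integer entries, so p(x) = det(xI - L) has integer coefficients. Expanding the determinant yields x^5 - 20x^4 + 150x^3 - 500x^2 + 625x. The constant term is 0 because L is singular (the all-ones vector lies in its kernel). There is one zero in the spectrum, matching the 1 component.

x^5 - 20x^4 + 150x^3 - 500x^2 + 625x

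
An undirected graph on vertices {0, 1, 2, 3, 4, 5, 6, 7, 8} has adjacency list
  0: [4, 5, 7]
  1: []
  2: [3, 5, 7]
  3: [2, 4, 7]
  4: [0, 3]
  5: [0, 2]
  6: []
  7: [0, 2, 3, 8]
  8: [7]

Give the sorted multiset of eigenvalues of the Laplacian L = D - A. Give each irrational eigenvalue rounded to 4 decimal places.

Each diagonal entry of L is the vertex degree and each off-diagonal entry is -1 where an edge is present, 0 otherwise; in the order [0, 1, 2, 3, 4, 5, 6, 7, 8] the diagonal is [3, 0, 3, 3, 2, 2, 0, 4, 1]. Diagonalising L (or applying a numerical eigensolver to the 9x9 matrix) gives the spectrum above. The 3 zero eigenvalues correspond to the 3 connected components. The eigenvalues sum to 18, which equals trace(L) = 2|E|. There are 3 zeros in the spectrum, matching the 3 components.

[0, 0, 0, 0.8458, 1.5858, 2.1698, 3.4394, 4.4142, 5.5450]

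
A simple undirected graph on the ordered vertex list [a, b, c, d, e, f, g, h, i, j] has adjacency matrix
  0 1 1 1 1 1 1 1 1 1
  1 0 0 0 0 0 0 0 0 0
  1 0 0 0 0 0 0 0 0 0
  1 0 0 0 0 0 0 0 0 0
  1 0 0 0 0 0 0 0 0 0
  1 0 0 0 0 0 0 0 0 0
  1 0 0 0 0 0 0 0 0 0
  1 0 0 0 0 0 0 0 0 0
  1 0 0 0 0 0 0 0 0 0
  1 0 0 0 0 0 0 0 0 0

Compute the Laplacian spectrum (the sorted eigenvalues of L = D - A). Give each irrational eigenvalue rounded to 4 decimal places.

Reading degrees in the order [a, b, c, d, e, f, g, h, i, j] gives [9, 1, 1, 1, 1, 1, 1, 1, 1, 1]; set D = diag(9, 1, 1, 1, 1, 1, 1, 1, 1, 1) and form L = D - A. Diagonalising L (or applying a numerical eigensolver to the 10x10 matrix) gives the spectrum above.

[0, 1, 1, 1, 1, 1, 1, 1, 1, 10]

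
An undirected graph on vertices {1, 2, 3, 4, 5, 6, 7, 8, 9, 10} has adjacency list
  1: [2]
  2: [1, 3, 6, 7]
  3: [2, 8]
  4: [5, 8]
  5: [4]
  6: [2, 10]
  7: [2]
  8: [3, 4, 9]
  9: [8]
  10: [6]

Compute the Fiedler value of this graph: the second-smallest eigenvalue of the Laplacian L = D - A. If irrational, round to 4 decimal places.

0.1626

Reading degrees in the order [1, 2, 3, 4, 5, 6, 7, 8, 9, 10] gives [1, 4, 2, 2, 1, 2, 1, 3, 1, 1]; set D = diag(1, 4, 2, 2, 1, 2, 1, 3, 1, 1) and form L = D - A. Computing the eigenvalues of L and sorting gives [0, 0.1626, 0.5188, 0.6270, 1, 1.5072, 2.3111, 2.5027, 4.1701, 5.2005]. The Fiedler value lambda_2 = 0.1626 is strictly positive, so the graph is connected. The largest eigenvalue, 5.2005, is at most the vertex count 10.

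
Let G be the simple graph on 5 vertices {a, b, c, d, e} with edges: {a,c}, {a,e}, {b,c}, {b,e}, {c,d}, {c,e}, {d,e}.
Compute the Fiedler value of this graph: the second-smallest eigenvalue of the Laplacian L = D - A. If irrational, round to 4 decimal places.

With the vertex order [a, b, c, d, e], the degrees are [2, 2, 4, 2, 4], giving D = diag(2, 2, 4, 2, 4) and L = D - A. The smallest Laplacian eigenvalue is always 0. The next one, lambda_2 = 2, measures how hard the graph is to disconnect: larger values mean better connectivity. The largest eigenvalue, 5, is at most the vertex count 5. By the matrix-tree theorem the graph has (1/5) * product of the nonzero eigenvalues = 20 spanning trees.

2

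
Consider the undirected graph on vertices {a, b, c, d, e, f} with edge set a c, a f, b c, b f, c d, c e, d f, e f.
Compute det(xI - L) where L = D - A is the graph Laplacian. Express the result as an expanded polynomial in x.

x^6 - 16x^5 + 96x^4 - 272x^3 + 368x^2 - 192x

Each diagonal entry of L is the vertex degree and each off-diagonal entry is -1 where an edge is present, 0 otherwise; in the order [a, b, c, d, e, f] the diagonal is [2, 2, 4, 2, 2, 4]. The eigenvalues of L are [0, 2, 2, 2, 4, 6]; the characteristic polynomial is the product of (x - lambda_i), which multiplies out to x^6 - 16x^5 + 96x^4 - 272x^3 + 368x^2 - 192x. The constant term is 0 because L is singular (the all-ones vector lies in its kernel).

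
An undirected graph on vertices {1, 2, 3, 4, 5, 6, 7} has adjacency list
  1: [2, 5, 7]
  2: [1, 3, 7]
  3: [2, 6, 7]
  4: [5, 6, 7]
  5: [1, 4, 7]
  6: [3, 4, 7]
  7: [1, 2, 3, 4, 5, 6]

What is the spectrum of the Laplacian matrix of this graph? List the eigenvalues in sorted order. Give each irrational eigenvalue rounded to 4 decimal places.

[0, 2, 2, 4, 4, 5, 7]

With the vertex order [1, 2, 3, 4, 5, 6, 7], the degrees are [3, 3, 3, 3, 3, 3, 6], giving D = diag(3, 3, 3, 3, 3, 3, 6) and L = D - A. L is symmetric positive semidefinite, so every eigenvalue is real and nonnegative. The eigenvalues sum to 24, which equals trace(L) = 2|E|.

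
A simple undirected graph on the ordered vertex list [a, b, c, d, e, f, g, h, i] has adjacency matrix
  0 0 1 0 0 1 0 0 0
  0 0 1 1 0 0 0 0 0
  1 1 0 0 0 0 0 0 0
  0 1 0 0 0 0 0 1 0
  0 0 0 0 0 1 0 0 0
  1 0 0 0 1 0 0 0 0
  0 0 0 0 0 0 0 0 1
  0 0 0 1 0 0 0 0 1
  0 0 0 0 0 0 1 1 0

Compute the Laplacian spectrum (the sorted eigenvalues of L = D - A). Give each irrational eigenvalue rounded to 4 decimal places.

Each diagonal entry of L is the vertex degree and each off-diagonal entry is -1 where an edge is present, 0 otherwise; in the order [a, b, c, d, e, f, g, h, i] the diagonal is [2, 2, 2, 2, 1, 2, 1, 2, 2]. Diagonalising L (or applying a numerical eigensolver to the 9x9 matrix) gives the spectrum above. The single zero eigenvalue shows the graph is connected. The eigenvalues sum to 16, which equals trace(L) = 2|E|. By the matrix-tree theorem the graph has (1/9) * product of the nonzero eigenvalues = 1 spanning tree.

[0, 0.1206, 0.4679, 1, 1.6527, 2.3473, 3, 3.5321, 3.8794]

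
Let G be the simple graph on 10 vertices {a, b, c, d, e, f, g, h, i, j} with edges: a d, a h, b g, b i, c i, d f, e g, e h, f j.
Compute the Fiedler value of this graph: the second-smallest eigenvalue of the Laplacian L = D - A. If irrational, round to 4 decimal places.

With the vertex order [a, b, c, d, e, f, g, h, i, j], the degrees are [2, 2, 1, 2, 2, 2, 2, 2, 2, 1], giving D = diag(2, 2, 1, 2, 2, 2, 2, 2, 2, 1) and L = D - A. Computing the eigenvalues of L and sorting gives [0, 0.0979, 0.3820, 0.8244, 1.3820, 2, 2.6180, 3.1756, 3.6180, 3.9021]. The Fiedler value lambda_2 = 0.0979 is strictly positive, so the graph is connected. There is one zero in the spectrum, matching the 1 component. The eigenvalues sum to 18, which equals trace(L) = 2|E|.

0.0979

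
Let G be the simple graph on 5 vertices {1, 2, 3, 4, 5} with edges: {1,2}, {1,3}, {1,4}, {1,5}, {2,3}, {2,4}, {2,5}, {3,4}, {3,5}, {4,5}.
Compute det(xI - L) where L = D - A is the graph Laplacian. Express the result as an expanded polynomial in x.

With the vertex order [1, 2, 3, 4, 5], the degrees are [4, 4, 4, 4, 4], giving D = diag(4, 4, 4, 4, 4) and L = D - A. L has integer entries, so p(x) = det(xI - L) has integer coefficients. Expanding the determinant yields x^5 - 20x^4 + 150x^3 - 500x^2 + 625x. The constant term is 0 because L is singular (the all-ones vector lies in its kernel). The eigenvalues sum to 20, which equals trace(L) = 2|E|. There is one zero in the spectrum, matching the 1 component.

x^5 - 20x^4 + 150x^3 - 500x^2 + 625x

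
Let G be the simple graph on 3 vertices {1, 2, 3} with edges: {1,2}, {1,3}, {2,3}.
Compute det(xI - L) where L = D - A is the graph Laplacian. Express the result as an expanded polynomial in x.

x^3 - 6x^2 + 9x

Each diagonal entry of L is the vertex degree and each off-diagonal entry is -1 where an edge is present, 0 otherwise; in the order [1, 2, 3] the diagonal is [2, 2, 2]. The eigenvalues of L are [0, 3, 3]; the characteristic polynomial is the product of (x - lambda_i), which multiplies out to x^3 - 6x^2 + 9x. Since p(0) = det(-L) = 0, x divides p(x). There is one zero in the spectrum, matching the 1 component. The largest eigenvalue, 3, is at most the vertex count 3.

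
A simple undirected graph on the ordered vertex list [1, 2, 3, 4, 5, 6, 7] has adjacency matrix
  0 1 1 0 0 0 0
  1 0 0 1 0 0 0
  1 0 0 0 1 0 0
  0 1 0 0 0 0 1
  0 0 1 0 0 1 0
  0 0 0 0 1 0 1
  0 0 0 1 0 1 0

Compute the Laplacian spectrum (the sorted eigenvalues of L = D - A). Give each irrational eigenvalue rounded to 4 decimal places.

Reading degrees in the order [1, 2, 3, 4, 5, 6, 7] gives [2, 2, 2, 2, 2, 2, 2]; set D = diag(2, 2, 2, 2, 2, 2, 2) and form L = D - A. The multiplicity of 0 as a Laplacian eigenvalue equals the number of connected components. The single zero eigenvalue shows the graph is connected. The largest eigenvalue, 3.8019, is at most the vertex count 7.

[0, 0.7530, 0.7530, 2.4450, 2.4450, 3.8019, 3.8019]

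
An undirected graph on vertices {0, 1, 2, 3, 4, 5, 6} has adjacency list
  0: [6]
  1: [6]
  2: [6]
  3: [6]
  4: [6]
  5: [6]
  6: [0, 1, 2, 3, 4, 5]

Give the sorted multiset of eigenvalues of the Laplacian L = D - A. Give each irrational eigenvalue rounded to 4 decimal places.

[0, 1, 1, 1, 1, 1, 7]

Reading degrees in the order [0, 1, 2, 3, 4, 5, 6] gives [1, 1, 1, 1, 1, 1, 6]; set D = diag(1, 1, 1, 1, 1, 1, 6) and form L = D - A. Since every row of L sums to 0, the all-ones vector is in the kernel and 0 is an eigenvalue. The single zero eigenvalue shows the graph is connected. There is one zero in the spectrum, matching the 1 component.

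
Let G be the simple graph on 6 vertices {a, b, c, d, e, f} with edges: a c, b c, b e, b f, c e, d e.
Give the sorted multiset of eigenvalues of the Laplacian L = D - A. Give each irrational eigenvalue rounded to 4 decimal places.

[0, 0.6972, 0.6972, 2, 4.3028, 4.3028]

With the vertex order [a, b, c, d, e, f], the degrees are [1, 3, 3, 1, 3, 1], giving D = diag(1, 3, 3, 1, 3, 1) and L = D - A. Since every row of L sums to 0, the all-ones vector is in the kernel and 0 is an eigenvalue.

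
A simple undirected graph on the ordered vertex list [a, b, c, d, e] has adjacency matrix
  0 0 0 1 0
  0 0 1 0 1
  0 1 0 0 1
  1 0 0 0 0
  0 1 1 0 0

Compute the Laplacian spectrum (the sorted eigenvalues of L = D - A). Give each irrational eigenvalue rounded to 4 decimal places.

Each diagonal entry of L is the vertex degree and each off-diagonal entry is -1 where an edge is present, 0 otherwise; in the order [a, b, c, d, e] the diagonal is [1, 2, 2, 1, 2]. L is symmetric positive semidefinite, so every eigenvalue is real and nonnegative. The 2 zero eigenvalues correspond to the 2 connected components. The eigenvalues sum to 8, which equals trace(L) = 2|E|.

[0, 0, 2, 3, 3]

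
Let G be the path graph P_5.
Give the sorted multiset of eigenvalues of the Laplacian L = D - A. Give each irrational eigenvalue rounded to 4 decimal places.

The graph has 5 vertices and degree multiset [2, 2, 2, 1, 1]; D is the diagonal matrix of degrees and L = D - A. L is symmetric positive semidefinite, so every eigenvalue is real and nonnegative. By the matrix-tree theorem the graph has (1/5) * product of the nonzero eigenvalues = 1 spanning tree.

[0, 0.3820, 1.3820, 2.6180, 3.6180]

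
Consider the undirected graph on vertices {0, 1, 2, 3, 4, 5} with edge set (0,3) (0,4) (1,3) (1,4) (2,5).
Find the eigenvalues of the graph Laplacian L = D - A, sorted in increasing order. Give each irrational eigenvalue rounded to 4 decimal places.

[0, 0, 2, 2, 2, 4]

Reading degrees in the order [0, 1, 2, 3, 4, 5] gives [2, 2, 1, 2, 2, 1]; set D = diag(2, 2, 1, 2, 2, 1) and form L = D - A. Diagonalising L (or applying a numerical eigensolver to the 6x6 matrix) gives the spectrum above. The 2 zero eigenvalues correspond to the 2 connected components. The eigenvalues sum to 10, which equals trace(L) = 2|E|.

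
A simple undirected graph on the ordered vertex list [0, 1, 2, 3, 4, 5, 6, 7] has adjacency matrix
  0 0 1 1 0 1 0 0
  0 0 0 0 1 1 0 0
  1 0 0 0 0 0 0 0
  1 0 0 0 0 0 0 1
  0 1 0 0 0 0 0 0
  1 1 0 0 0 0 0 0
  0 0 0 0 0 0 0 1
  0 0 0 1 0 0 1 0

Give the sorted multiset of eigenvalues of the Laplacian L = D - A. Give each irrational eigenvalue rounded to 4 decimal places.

Each diagonal entry of L is the vertex degree and each off-diagonal entry is -1 where an edge is present, 0 otherwise; in the order [0, 1, 2, 3, 4, 5, 6, 7] the diagonal is [3, 2, 1, 2, 1, 2, 1, 2]. Diagonalising L (or applying a numerical eigensolver to the 8x8 matrix) gives the spectrum above.

[0, 0.1981, 0.4915, 1.3204, 1.5550, 2.8258, 3.2470, 4.3623]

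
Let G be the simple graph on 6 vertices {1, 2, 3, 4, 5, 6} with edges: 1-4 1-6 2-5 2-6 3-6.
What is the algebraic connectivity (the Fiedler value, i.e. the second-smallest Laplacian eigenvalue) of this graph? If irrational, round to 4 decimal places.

0.3820

Each diagonal entry of L is the vertex degree and each off-diagonal entry is -1 where an edge is present, 0 otherwise; in the order [1, 2, 3, 4, 5, 6] the diagonal is [2, 2, 1, 1, 1, 3]. The sorted Laplacian eigenvalues are [0, 0.3820, 0.6972, 2, 2.6180, 4.3028]; the algebraic connectivity is the second entry, 0.3820.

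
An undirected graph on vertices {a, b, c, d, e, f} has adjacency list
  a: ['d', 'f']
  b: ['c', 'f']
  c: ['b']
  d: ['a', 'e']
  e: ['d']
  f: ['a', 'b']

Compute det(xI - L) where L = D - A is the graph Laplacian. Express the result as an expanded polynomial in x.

Each diagonal entry of L is the vertex degree and each off-diagonal entry is -1 where an edge is present, 0 otherwise; in the order [a, b, c, d, e, f] the diagonal is [2, 2, 1, 2, 1, 2]. Computing det(xI - L) by cofactor expansion (or equivalently via sum-over-permutations) gives x^6 - 10x^5 + 36x^4 - 56x^3 + 35x^2 - 6x. Since p(0) = det(-L) = 0, x divides p(x). By the matrix-tree theorem the graph has (1/6) * product of the nonzero eigenvalues = 1 spanning tree.

x^6 - 10x^5 + 36x^4 - 56x^3 + 35x^2 - 6x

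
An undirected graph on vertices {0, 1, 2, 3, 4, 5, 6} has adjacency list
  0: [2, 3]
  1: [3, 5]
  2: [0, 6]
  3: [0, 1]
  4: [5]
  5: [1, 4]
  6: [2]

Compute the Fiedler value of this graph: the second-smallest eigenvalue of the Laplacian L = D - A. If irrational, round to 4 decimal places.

Reading degrees in the order [0, 1, 2, 3, 4, 5, 6] gives [2, 2, 2, 2, 1, 2, 1]; set D = diag(2, 2, 2, 2, 1, 2, 1) and form L = D - A. The smallest Laplacian eigenvalue is always 0. The next one, lambda_2 = 0.1981, measures how hard the graph is to disconnect: larger values mean better connectivity. By the matrix-tree theorem the graph has (1/7) * product of the nonzero eigenvalues = 1 spanning tree.

0.1981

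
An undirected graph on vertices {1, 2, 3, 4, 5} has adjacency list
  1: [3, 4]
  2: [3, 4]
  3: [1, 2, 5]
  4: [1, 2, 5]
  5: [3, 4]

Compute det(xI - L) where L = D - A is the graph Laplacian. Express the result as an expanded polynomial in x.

x^5 - 12x^4 + 51x^3 - 92x^2 + 60x

Reading degrees in the order [1, 2, 3, 4, 5] gives [2, 2, 3, 3, 2]; set D = diag(2, 2, 3, 3, 2) and form L = D - A. The eigenvalues of L are [0, 2, 2, 3, 5]; the characteristic polynomial is the product of (x - lambda_i), which multiplies out to x^5 - 12x^4 + 51x^3 - 92x^2 + 60x. The constant term is 0 because L is singular (the all-ones vector lies in its kernel). There is one zero in the spectrum, matching the 1 component. The eigenvalues sum to 12, which equals trace(L) = 2|E|.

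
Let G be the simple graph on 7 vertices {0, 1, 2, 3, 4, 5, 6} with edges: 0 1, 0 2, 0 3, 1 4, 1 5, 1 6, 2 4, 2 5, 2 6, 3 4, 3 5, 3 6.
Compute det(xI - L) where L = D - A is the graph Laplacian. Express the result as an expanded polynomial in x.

With the vertex order [0, 1, 2, 3, 4, 5, 6], the degrees are [3, 4, 4, 4, 3, 3, 3], giving D = diag(3, 4, 4, 4, 3, 3, 3) and L = D - A. The eigenvalues of L are [0, 3, 3, 3, 4, 4, 7]; the characteristic polynomial is the product of (x - lambda_i), which multiplies out to x^7 - 24x^6 + 234x^5 - 1192x^4 + 3357x^3 - 4968x^2 + 3024x. The coefficient of x^6 equals -trace(L) = -24, matching the sum of degrees. There is one zero in the spectrum, matching the 1 component.

x^7 - 24x^6 + 234x^5 - 1192x^4 + 3357x^3 - 4968x^2 + 3024x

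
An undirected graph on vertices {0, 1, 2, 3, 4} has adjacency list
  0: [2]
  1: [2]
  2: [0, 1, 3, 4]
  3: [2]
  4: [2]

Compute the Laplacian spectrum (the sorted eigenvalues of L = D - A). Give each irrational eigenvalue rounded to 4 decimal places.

[0, 1, 1, 1, 5]

Each diagonal entry of L is the vertex degree and each off-diagonal entry is -1 where an edge is present, 0 otherwise; in the order [0, 1, 2, 3, 4] the diagonal is [1, 1, 4, 1, 1]. L is symmetric positive semidefinite, so every eigenvalue is real and nonnegative. There is one zero in the spectrum, matching the 1 component.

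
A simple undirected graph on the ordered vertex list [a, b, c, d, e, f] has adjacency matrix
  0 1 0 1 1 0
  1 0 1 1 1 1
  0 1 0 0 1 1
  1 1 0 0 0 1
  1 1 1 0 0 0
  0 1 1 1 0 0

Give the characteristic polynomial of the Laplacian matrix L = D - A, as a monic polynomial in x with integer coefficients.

x^6 - 20x^5 + 155x^4 - 580x^3 + 1045x^2 - 726x

Reading degrees in the order [a, b, c, d, e, f] gives [3, 5, 3, 3, 3, 3]; set D = diag(3, 5, 3, 3, 3, 3) and form L = D - A. Computing det(xI - L) by cofactor expansion (or equivalently via sum-over-permutations) gives x^6 - 20x^5 + 155x^4 - 580x^3 + 1045x^2 - 726x. Since p(0) = det(-L) = 0, x divides p(x). The eigenvalues sum to 20, which equals trace(L) = 2|E|.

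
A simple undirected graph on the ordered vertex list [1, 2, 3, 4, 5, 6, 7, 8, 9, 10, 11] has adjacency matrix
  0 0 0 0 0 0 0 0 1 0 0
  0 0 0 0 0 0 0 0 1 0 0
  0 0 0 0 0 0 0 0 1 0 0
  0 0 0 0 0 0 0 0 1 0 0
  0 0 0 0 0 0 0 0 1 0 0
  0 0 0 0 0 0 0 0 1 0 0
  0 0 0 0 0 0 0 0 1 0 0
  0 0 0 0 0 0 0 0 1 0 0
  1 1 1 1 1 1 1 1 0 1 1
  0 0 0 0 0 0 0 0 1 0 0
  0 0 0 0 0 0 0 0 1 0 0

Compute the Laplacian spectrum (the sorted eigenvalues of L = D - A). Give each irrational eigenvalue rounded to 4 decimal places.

Reading degrees in the order [1, 2, 3, 4, 5, 6, 7, 8, 9, 10, 11] gives [1, 1, 1, 1, 1, 1, 1, 1, 10, 1, 1]; set D = diag(1, 1, 1, 1, 1, 1, 1, 1, 10, 1, 1) and form L = D - A. L is symmetric positive semidefinite, so every eigenvalue is real and nonnegative. The single zero eigenvalue shows the graph is connected. By the matrix-tree theorem the graph has (1/11) * product of the nonzero eigenvalues = 1 spanning tree. The largest eigenvalue, 11, is at most the vertex count 11.

[0, 1, 1, 1, 1, 1, 1, 1, 1, 1, 11]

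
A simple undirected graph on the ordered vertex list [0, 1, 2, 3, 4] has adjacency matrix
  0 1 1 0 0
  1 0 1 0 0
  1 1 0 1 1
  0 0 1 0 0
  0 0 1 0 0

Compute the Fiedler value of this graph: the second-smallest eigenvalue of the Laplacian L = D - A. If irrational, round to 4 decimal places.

Each diagonal entry of L is the vertex degree and each off-diagonal entry is -1 where an edge is present, 0 otherwise; in the order [0, 1, 2, 3, 4] the diagonal is [2, 2, 4, 1, 1]. The sorted Laplacian eigenvalues are [0, 1, 1, 3, 5]; the algebraic connectivity is the second entry, 1. By the matrix-tree theorem the graph has (1/5) * product of the nonzero eigenvalues = 3 spanning trees.

1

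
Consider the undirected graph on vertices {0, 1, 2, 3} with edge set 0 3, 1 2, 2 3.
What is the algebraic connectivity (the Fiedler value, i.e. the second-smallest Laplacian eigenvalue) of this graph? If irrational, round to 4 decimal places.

Each diagonal entry of L is the vertex degree and each off-diagonal entry is -1 where an edge is present, 0 otherwise; in the order [0, 1, 2, 3] the diagonal is [1, 1, 2, 2]. The sorted Laplacian eigenvalues are [0, 0.5858, 2, 3.4142]; the algebraic connectivity is the second entry, 0.5858.

0.5858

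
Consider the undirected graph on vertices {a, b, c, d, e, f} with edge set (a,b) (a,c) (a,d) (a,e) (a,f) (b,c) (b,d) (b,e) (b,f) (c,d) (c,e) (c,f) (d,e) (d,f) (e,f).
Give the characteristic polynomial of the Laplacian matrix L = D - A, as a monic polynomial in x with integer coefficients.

Reading degrees in the order [a, b, c, d, e, f] gives [5, 5, 5, 5, 5, 5]; set D = diag(5, 5, 5, 5, 5, 5) and form L = D - A. Computing det(xI - L) by cofactor expansion (or equivalently via sum-over-permutations) gives x^6 - 30x^5 + 360x^4 - 2160x^3 + 6480x^2 - 7776x. The coefficient of x^5 equals -trace(L) = -30, matching the sum of degrees. There is one zero in the spectrum, matching the 1 component. The largest eigenvalue, 6, is at most the vertex count 6.

x^6 - 30x^5 + 360x^4 - 2160x^3 + 6480x^2 - 7776x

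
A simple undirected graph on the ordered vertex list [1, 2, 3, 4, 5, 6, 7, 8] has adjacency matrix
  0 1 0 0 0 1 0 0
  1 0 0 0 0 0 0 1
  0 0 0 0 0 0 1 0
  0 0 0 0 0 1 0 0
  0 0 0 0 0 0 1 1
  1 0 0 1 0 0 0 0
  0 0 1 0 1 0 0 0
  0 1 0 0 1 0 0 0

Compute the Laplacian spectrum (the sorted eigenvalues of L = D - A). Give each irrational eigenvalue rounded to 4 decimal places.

Each diagonal entry of L is the vertex degree and each off-diagonal entry is -1 where an edge is present, 0 otherwise; in the order [1, 2, 3, 4, 5, 6, 7, 8] the diagonal is [2, 2, 1, 1, 2, 2, 2, 2]. The multiplicity of 0 as a Laplacian eigenvalue equals the number of connected components. The single zero eigenvalue shows the graph is connected. There is one zero in the spectrum, matching the 1 component.

[0, 0.1522, 0.5858, 1.2346, 2, 2.7654, 3.4142, 3.8478]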